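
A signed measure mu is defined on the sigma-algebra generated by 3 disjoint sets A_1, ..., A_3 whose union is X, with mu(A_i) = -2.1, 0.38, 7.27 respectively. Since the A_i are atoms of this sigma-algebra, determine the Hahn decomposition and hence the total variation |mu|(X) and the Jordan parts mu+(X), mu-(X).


Step 1: Every measurable set is a union of atoms (the cells / points), so a Hahn decomposition is
  obtained by grouping atoms by sign: P = union of atoms with mu > 0, N = union of the remaining atoms.
  Atoms in P (indices): 2, 3;  atoms in N (indices): 1
  Positive values: 0.38, 7.27
  Negative values: -2.1
Step 2: mu+(X) = mu(P) = sum of positive atom values = 7.65
Step 3: mu-(X) = -mu(N) = sum of |negative atom values| = 2.1
Step 4: |mu|(X) = mu+(X) + mu-(X) = 7.65 + 2.1 = 9.75


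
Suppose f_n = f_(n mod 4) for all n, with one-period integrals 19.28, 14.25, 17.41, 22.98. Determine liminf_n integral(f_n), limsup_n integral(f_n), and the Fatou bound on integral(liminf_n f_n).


The sequence (integral(f_n)) is periodic with period 4, repeating the values 19.28, 14.25, 17.41, 22.98 indefinitely.
Step 1: For a periodic sequence, every tail (a_m, a_(m+1), ...) contains all 4 period values infinitely often.
Step 2: Hence inf of every tail = min of the period values = min(19.28, 14.25, 17.41, 22.98) = 14.25.
        liminf_n integral(f_n) = sup over m of (inf of tail from m) = 14.25.
Step 3: Similarly sup of every tail = max of the period values = 22.98.
        limsup_n integral(f_n) = 22.98.
Step 4: Fatou's lemma: integral(liminf_n f_n) <= liminf_n integral(f_n) = 14.25.
        So the integral of the pointwise liminf is at most 14.25.


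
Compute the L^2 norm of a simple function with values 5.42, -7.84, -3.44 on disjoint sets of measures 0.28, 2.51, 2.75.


Step 1: Compute |f_i|^2 for each value:
  |5.42|^2 = 29.3764
  |-7.84|^2 = 61.4656
  |-3.44|^2 = 11.8336
Step 2: Multiply by measures and sum:
  29.3764 * 0.28 = 8.225392
  61.4656 * 2.51 = 154.278656
  11.8336 * 2.75 = 32.5424
Sum = 8.225392 + 154.278656 + 32.5424 = 195.046448
Step 3: Take the p-th root:
||f||_2 = (195.046448)^(1/2) = 13.965903


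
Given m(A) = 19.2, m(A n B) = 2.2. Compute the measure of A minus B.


m(A \ B) = m(A) - m(A n B)
= 19.2 - 2.2
= 17


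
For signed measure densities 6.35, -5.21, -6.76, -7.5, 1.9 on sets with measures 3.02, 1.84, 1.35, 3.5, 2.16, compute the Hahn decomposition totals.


Step 1: Compute signed measure on each set:
  Set 1: 6.35 * 3.02 = 19.177
  Set 2: -5.21 * 1.84 = -9.5864
  Set 3: -6.76 * 1.35 = -9.126
  Set 4: -7.5 * 3.5 = -26.25
  Set 5: 1.9 * 2.16 = 4.104
Step 2: Total signed measure = (19.177) + (-9.5864) + (-9.126) + (-26.25) + (4.104)
     = -21.6814
Step 3: Positive part mu+(X) = sum of positive contributions = 23.281
Step 4: Negative part mu-(X) = |sum of negative contributions| = 44.9624


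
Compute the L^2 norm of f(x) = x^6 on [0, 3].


Step 1: ||f||_2 = (integral_0^3 |x^6|^2 dx)^(1/2)
     = (integral_0^3 x^12 dx)^(1/2)
Step 2: integral_0^3 x^12 dx = [x^13/(13)] from 0 to 3 = 3^13/13
     = 1594323/13 = 122640.230769
Step 3: ||f||_2 = (122640.230769)^(1/2) = 350.200272


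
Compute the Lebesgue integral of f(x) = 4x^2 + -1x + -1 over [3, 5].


The Lebesgue integral of a Riemann-integrable function agrees with the Riemann integral.
Antiderivative F(x) = (4/3)x^3 + (-1/2)x^2 + -1x
F(5) = (4/3)*5^3 + (-1/2)*5^2 + -1*5
     = (4/3)*125 + (-1/2)*25 + -1*5
     = 166.666667 + -12.5 + -5
     = 149.166667
F(3) = 28.5
Integral = F(5) - F(3) = 149.166667 - 28.5 = 120.666667


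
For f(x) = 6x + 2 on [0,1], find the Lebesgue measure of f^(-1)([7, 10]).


f^(-1)([7, 10]) = {x : 7 <= 6x + 2 <= 10}
Solving: (7 - 2)/6 <= x <= (10 - 2)/6
= [0.833333, 1.333333]
Intersecting with [0,1]: [0.833333, 1]
Measure = 1 - 0.833333 = 0.166667


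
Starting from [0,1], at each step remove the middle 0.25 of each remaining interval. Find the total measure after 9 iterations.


Step 1: At each step, fraction remaining = 1 - 0.25 = 0.75
Step 2: After 9 steps, measure = (0.75)^9
Result = 0.075085


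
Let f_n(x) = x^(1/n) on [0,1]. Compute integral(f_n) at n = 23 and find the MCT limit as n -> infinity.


At n = 23: f_23(x) = x^(1/23).
Step 1: integral(x^(1/23), 0, 1) = [x^(1/23+1) / (1/23+1)] from 0 to 1
     = 1 / (1/23 + 1) = 1 / ((23+1)/23) = 23/(23+1)
     = 23/24 = 0.958333
Step 2: As n -> infinity, f_n(x) = x^(1/n) -> 1 for x in (0,1], and f_n is increasing in n.
By MCT, lim_n integral(f_n) = integral(lim_n f_n) = integral(1, 0, 1) = 1.
Step 3: Verify convergence: 23/24 = 0.958333 -> 1


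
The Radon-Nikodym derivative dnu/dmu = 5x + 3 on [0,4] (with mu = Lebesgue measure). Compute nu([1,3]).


nu(A) = integral_A (dnu/dmu) dmu = integral_1^3 (5x + 3) dx
Step 1: Antiderivative F(x) = (5/2)x^2 + 3x
Step 2: F(3) = (5/2)*3^2 + 3*3 = 22.5 + 9 = 31.5
Step 3: F(1) = (5/2)*1^2 + 3*1 = 2.5 + 3 = 5.5
Step 4: nu([1,3]) = F(3) - F(1) = 31.5 - 5.5 = 26


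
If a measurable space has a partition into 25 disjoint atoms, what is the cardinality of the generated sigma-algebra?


Each element of the sigma-algebra is a union of some subset of the 25 atoms.
The number of such subsets is 2^25 = 33554432.


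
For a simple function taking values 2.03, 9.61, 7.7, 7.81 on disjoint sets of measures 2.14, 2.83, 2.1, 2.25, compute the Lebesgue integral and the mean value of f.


Step 1: Integral = sum(value_i * measure_i)
= 2.03*2.14 + 9.61*2.83 + 7.7*2.1 + 7.81*2.25
= 4.3442 + 27.1963 + 16.17 + 17.5725
= 65.283
Step 2: Total measure of domain = 2.14 + 2.83 + 2.1 + 2.25 = 9.32
Step 3: Average value = 65.283 / 9.32 = 7.004614


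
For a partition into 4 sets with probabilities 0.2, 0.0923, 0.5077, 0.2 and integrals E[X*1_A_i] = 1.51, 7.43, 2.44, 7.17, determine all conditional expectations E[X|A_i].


For each cell A_i: E[X|A_i] = E[X*1_A_i] / P(A_i)
Step 1: E[X|A_1] = 1.51 / 0.2 = 7.55
Step 2: E[X|A_2] = 7.43 / 0.0923 = 80.498375
Step 3: E[X|A_3] = 2.44 / 0.5077 = 4.805988
Step 4: E[X|A_4] = 7.17 / 0.2 = 35.85
Verification: E[X] = sum E[X*1_A_i] = 1.51 + 7.43 + 2.44 + 7.17 = 18.55


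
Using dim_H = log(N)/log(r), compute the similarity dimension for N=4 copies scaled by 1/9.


For a self-similar set with N copies scaled by 1/r:
dim_H = log(N)/log(r) = log(4)/log(9)
= 1.386294/2.197225
= 0.63093


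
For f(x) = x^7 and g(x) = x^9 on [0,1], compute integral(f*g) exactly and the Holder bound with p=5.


Step 1: Exact integral of f*g = integral(x^16, 0, 1) = 1/17
     = 0.058824
Step 2: Holder bound with p=5, q=1.25:
  ||f||_p = (integral x^35 dx)^(1/5) = (1/36)^(1/5) = 0.488359
  ||g||_q = (integral x^11.25 dx)^(1/1.25) = (1/12.25)^(1/1.25) = 0.134738
Step 3: Holder bound = ||f||_p * ||g||_q = 0.488359 * 0.134738 = 0.065801
Verification: 0.058824 <= 0.065801 (Holder holds)


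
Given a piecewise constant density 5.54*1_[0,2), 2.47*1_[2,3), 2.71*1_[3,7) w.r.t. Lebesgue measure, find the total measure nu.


Integrate each piece of the Radon-Nikodym derivative:
Step 1: integral_0^2 5.54 dx = 5.54*(2-0) = 5.54*2 = 11.08
Step 2: integral_2^3 2.47 dx = 2.47*(3-2) = 2.47*1 = 2.47
Step 3: integral_3^7 2.71 dx = 2.71*(7-3) = 2.71*4 = 10.84
Total: 11.08 + 2.47 + 10.84 = 24.39


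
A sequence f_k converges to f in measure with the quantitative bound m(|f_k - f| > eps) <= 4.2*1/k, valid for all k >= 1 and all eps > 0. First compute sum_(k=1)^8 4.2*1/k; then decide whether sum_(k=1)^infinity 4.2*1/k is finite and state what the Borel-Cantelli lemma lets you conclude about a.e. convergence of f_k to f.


Step 1: List the terms 4.2*1/k for k = 1 to 8:
  k=1: 4.2
  k=2: 2.1
  k=3: 1.4
  k=4: 1.05
  k=5: 0.84
  k=6: 0.7
  k=7: 0.6
  k=8: 0.525
Step 2: Partial sum = 4.2 + 2.1 + 1.4 + 1.05 + 0.84 + 0.7 + 0.6 + 0.525
     = 11.415
Step 3: The full series sum_(k>=1) 4.2*1/k diverges (harmonic series, p = 1; a nonzero constant multiple of a divergent series diverges).
Step 4: The (first) Borel-Cantelli lemma requires a summable sequence of measures, so it does not apply here;
        from this bound alone no conclusion about a.e. convergence can be drawn (convergence in measure still
        gives an a.e.-convergent subsequence, but not a.e. convergence of the whole sequence).
Conclusion: series diverges; Borel-Cantelli is inconclusive about a.e. convergence of f_k.


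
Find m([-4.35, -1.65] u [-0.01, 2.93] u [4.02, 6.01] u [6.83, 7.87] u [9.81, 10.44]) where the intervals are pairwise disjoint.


For pairwise disjoint intervals, m(union) = sum of lengths.
= (-1.65 - -4.35) + (2.93 - -0.01) + (6.01 - 4.02) + (7.87 - 6.83) + (10.44 - 9.81)
= 2.7 + 2.94 + 1.99 + 1.04 + 0.63
= 9.3


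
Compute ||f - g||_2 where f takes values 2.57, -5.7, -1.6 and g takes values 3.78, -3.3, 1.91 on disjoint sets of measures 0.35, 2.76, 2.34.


Step 1: Compute differences f_i - g_i:
  2.57 - 3.78 = -1.21
  -5.7 - -3.3 = -2.4
  -1.6 - 1.91 = -3.51
Step 2: Compute |diff|^2 * measure for each set:
  |-1.21|^2 * 0.35 = 1.4641 * 0.35 = 0.512435
  |-2.4|^2 * 2.76 = 5.76 * 2.76 = 15.8976
  |-3.51|^2 * 2.34 = 12.3201 * 2.34 = 28.829034
Step 3: Sum = 45.239069
Step 4: ||f-g||_2 = (45.239069)^(1/2) = 6.725999


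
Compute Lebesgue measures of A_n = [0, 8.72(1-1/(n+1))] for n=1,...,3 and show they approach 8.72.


By continuity of measure from below: if A_n increases to A, then m(A_n) -> m(A).
Here A = [0, 8.72], so m(A) = 8.72
Step 1: a_1 = 8.72*(1 - 1/2) = 4.36, m(A_1) = 4.36
Step 2: a_2 = 8.72*(1 - 1/3) = 5.8133, m(A_2) = 5.8133
Step 3: a_3 = 8.72*(1 - 1/4) = 6.54, m(A_3) = 6.54
Limit: m(A_n) -> m([0,8.72]) = 8.72


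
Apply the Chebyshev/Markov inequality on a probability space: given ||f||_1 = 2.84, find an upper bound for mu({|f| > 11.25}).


Chebyshev/Markov inequality: mu(|f| > eps) <= (||f||_p / eps)^p
Step 1: ||f||_1 / eps = 2.84 / 11.25 = 0.252444
Step 2: Raise to power p = 1:
  (0.252444)^1 = 0.252444
Step 3: Therefore mu(|f| > 11.25) <= 0.252444


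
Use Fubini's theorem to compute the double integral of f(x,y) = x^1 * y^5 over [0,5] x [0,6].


By Fubini's theorem, the double integral factors as a product of single integrals:
Step 1: integral_0^5 x^1 dx = [x^2/2] from 0 to 5
     = 5^2/2 = 12.5
Step 2: integral_0^6 y^5 dy = [y^6/6] from 0 to 6
     = 6^6/6 = 7776
Step 3: Double integral = 12.5 * 7776 = 97200


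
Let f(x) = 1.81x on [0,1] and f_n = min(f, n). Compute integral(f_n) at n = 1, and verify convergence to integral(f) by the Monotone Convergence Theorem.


f(x) = 1.81x on [0,1]; f_n(x) = min(1.81x, n). At n = 1:
Step 1: f(x) reaches 1 at x = 1/1.81 = 0.552486
Step 2: integral(f_1) = integral(1.81x, 0, 0.552486) + integral(1, 0.552486, 1)
       = 1.81*0.552486^2/2 + 1*(1 - 0.552486)
       = 0.276243 + 0.447514
       = 0.723757
Step 3: As n -> infinity, f_n increases to f, so by MCT integral(f_n) -> integral(f) = 1.81/2 = 0.905.
Convergence: integral(f_1) = 0.723757 -> 0.905 as n -> infinity


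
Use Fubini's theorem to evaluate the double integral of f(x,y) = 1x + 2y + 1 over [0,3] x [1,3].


By Fubini, integrate in x first, then y.
Step 1: Fix y, integrate over x in [0,3]:
  integral(1x + 2y + 1, x=0..3)
  = 1*(3^2 - 0^2)/2 + (2y + 1)*(3 - 0)
  = 4.5 + (2y + 1)*3
  = 4.5 + 6y + 3
  = 7.5 + 6y
Step 2: Integrate over y in [1,3]:
  integral(7.5 + 6y, y=1..3)
  = 7.5*2 + 6*(3^2 - 1^2)/2
  = 15 + 24
  = 39


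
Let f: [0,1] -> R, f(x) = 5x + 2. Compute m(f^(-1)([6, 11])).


f^(-1)([6, 11]) = {x : 6 <= 5x + 2 <= 11}
Solving: (6 - 2)/5 <= x <= (11 - 2)/5
= [0.8, 1.8]
Intersecting with [0,1]: [0.8, 1]
Measure = 1 - 0.8 = 0.2


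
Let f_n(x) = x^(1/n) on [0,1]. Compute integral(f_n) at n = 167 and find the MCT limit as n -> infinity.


At n = 167: f_167(x) = x^(1/167).
Step 1: integral(x^(1/167), 0, 1) = [x^(1/167+1) / (1/167+1)] from 0 to 1
     = 1 / (1/167 + 1) = 1 / ((167+1)/167) = 167/(167+1)
     = 167/168 = 0.994048
Step 2: As n -> infinity, f_n(x) = x^(1/n) -> 1 for x in (0,1], and f_n is increasing in n.
By MCT, lim_n integral(f_n) = integral(lim_n f_n) = integral(1, 0, 1) = 1.
Step 3: Verify convergence: 167/168 = 0.994048 -> 1


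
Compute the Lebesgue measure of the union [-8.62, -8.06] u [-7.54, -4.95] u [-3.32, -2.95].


For pairwise disjoint intervals, m(union) = sum of lengths.
= (-8.06 - -8.62) + (-4.95 - -7.54) + (-2.95 - -3.32)
= 0.56 + 2.59 + 0.37
= 3.52


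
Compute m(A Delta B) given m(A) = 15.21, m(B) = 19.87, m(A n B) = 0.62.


m(A Delta B) = m(A) + m(B) - 2*m(A n B)
= 15.21 + 19.87 - 2*0.62
= 15.21 + 19.87 - 1.24
= 33.84


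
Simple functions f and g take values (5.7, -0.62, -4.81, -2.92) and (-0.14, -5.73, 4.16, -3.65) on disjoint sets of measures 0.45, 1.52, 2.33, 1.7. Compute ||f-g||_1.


Step 1: Compute differences f_i - g_i:
  5.7 - -0.14 = 5.84
  -0.62 - -5.73 = 5.11
  -4.81 - 4.16 = -8.97
  -2.92 - -3.65 = 0.73
Step 2: Compute |diff|^1 * measure for each set:
  |5.84|^1 * 0.45 = 5.84 * 0.45 = 2.628
  |5.11|^1 * 1.52 = 5.11 * 1.52 = 7.7672
  |-8.97|^1 * 2.33 = 8.97 * 2.33 = 20.9001
  |0.73|^1 * 1.7 = 0.73 * 1.7 = 1.241
Step 3: Sum = 32.5363
Step 4: ||f-g||_1 = (32.5363)^(1/1) = 32.5363


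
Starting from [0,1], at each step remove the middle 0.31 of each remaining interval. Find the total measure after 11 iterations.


Step 1: At each step, fraction remaining = 1 - 0.31 = 0.69
Step 2: After 11 steps, measure = (0.69)^11
Result = 0.016879


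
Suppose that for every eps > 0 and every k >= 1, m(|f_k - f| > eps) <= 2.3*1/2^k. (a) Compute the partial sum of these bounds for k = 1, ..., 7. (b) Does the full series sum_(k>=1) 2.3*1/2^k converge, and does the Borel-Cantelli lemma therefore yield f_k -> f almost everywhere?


Step 1: List the terms 2.3*1/2^k for k = 1 to 7:
  k=1: 1.15
  k=2: 0.575
  k=3: 0.2875
  k=4: 0.14375
  k=5: 0.071875
  k=6: 0.035937
  k=7: 0.017969
Step 2: Partial sum = 1.15 + 0.575 + 0.2875 + 0.14375 + 0.071875 + 0.035937 + 0.017969
     = 2.282031
Step 3: The full series sum_(k>=1) 2.3*1/2^k converges (geometric series with ratio 1/2 < 1; a constant multiple of a convergent series converges).
Step 4: Fix eps > 0. Since sum_k m(|f_k - f| > eps) < infinity, the Borel-Cantelli lemma gives
        m(limsup_k {|f_k - f| > eps}) = 0, i.e. for a.e. x, |f_k(x) - f(x)| <= eps for all large k.
        Applying this with eps = 1/j for j = 1, 2, ... and intersecting the countably many full-measure sets,
        for a.e. x we get limsup_k |f_k(x) - f(x)| <= 1/j for every j, hence f_k -> f almost everywhere.
Conclusion: series converges; Borel-Cantelli yields f_k -> f a.e.


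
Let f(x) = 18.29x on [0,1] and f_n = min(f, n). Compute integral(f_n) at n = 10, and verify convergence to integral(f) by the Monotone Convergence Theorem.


f(x) = 18.29x on [0,1]; f_n(x) = min(18.29x, n). At n = 10:
Step 1: f(x) reaches 10 at x = 10/18.29 = 0.546747
Step 2: integral(f_10) = integral(18.29x, 0, 0.546747) + integral(10, 0.546747, 1)
       = 18.29*0.546747^2/2 + 10*(1 - 0.546747)
       = 2.733734 + 4.532531
       = 7.266266
Step 3: As n -> infinity, f_n increases to f, so by MCT integral(f_n) -> integral(f) = 18.29/2 = 9.145.
Convergence: integral(f_10) = 7.266266 -> 9.145 as n -> infinity


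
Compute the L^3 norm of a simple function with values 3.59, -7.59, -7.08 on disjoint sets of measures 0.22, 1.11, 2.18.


Step 1: Compute |f_i|^3 for each value:
  |3.59|^3 = 46.268279
  |-7.59|^3 = 437.245479
  |-7.08|^3 = 354.894912
Step 2: Multiply by measures and sum:
  46.268279 * 0.22 = 10.179021
  437.245479 * 1.11 = 485.342482
  354.894912 * 2.18 = 773.670908
Sum = 10.179021 + 485.342482 + 773.670908 = 1269.192411
Step 3: Take the p-th root:
||f||_3 = (1269.192411)^(1/3) = 10.827025


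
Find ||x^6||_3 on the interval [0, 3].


Step 1: ||f||_3 = (integral_0^3 |x^6|^3 dx)^(1/3)
     = (integral_0^3 x^18 dx)^(1/3)
Step 2: integral_0^3 x^18 dx = [x^19/(19)] from 0 to 3 = 3^19/19
     = 1162261467/19 = 6.117166e+07
Step 3: ||f||_3 = (6.117166e+07)^(1/3) = 394.018621


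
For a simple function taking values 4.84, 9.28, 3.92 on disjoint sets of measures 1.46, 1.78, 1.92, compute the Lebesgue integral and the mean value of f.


Step 1: Integral = sum(value_i * measure_i)
= 4.84*1.46 + 9.28*1.78 + 3.92*1.92
= 7.0664 + 16.5184 + 7.5264
= 31.1112
Step 2: Total measure of domain = 1.46 + 1.78 + 1.92 = 5.16
Step 3: Average value = 31.1112 / 5.16 = 6.029302


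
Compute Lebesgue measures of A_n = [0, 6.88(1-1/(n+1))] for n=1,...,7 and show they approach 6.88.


By continuity of measure from below: if A_n increases to A, then m(A_n) -> m(A).
Here A = [0, 6.88], so m(A) = 6.88
Step 1: a_1 = 6.88*(1 - 1/2) = 3.44, m(A_1) = 3.44
Step 2: a_2 = 6.88*(1 - 1/3) = 4.5867, m(A_2) = 4.5867
Step 3: a_3 = 6.88*(1 - 1/4) = 5.16, m(A_3) = 5.16
Step 4: a_4 = 6.88*(1 - 1/5) = 5.504, m(A_4) = 5.504
Step 5: a_5 = 6.88*(1 - 1/6) = 5.7333, m(A_5) = 5.7333
Step 6: a_6 = 6.88*(1 - 1/7) = 5.8971, m(A_6) = 5.8971
Step 7: a_7 = 6.88*(1 - 1/8) = 6.02, m(A_7) = 6.02
Limit: m(A_n) -> m([0,6.88]) = 6.88


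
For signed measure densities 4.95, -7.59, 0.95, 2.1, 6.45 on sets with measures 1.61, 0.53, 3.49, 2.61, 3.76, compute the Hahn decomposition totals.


Step 1: Compute signed measure on each set:
  Set 1: 4.95 * 1.61 = 7.9695
  Set 2: -7.59 * 0.53 = -4.0227
  Set 3: 0.95 * 3.49 = 3.3155
  Set 4: 2.1 * 2.61 = 5.481
  Set 5: 6.45 * 3.76 = 24.252
Step 2: Total signed measure = (7.9695) + (-4.0227) + (3.3155) + (5.481) + (24.252)
     = 36.9953
Step 3: Positive part mu+(X) = sum of positive contributions = 41.018
Step 4: Negative part mu-(X) = |sum of negative contributions| = 4.0227


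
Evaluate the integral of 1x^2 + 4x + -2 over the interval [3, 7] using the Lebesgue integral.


The Lebesgue integral of a Riemann-integrable function agrees with the Riemann integral.
Antiderivative F(x) = (1/3)x^3 + (4/2)x^2 + -2x
F(7) = (1/3)*7^3 + (4/2)*7^2 + -2*7
     = (1/3)*343 + (4/2)*49 + -2*7
     = 114.333333 + 98 + -14
     = 198.333333
F(3) = 21
Integral = F(7) - F(3) = 198.333333 - 21 = 177.333333


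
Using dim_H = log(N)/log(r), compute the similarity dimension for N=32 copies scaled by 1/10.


For a self-similar set with N copies scaled by 1/r:
dim_H = log(N)/log(r) = log(32)/log(10)
= 3.465736/2.302585
= 1.50515


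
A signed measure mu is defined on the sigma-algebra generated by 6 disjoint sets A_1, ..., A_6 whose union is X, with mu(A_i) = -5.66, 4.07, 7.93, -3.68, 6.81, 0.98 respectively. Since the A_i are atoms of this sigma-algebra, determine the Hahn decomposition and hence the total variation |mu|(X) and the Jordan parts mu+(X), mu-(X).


Step 1: Every measurable set is a union of atoms (the cells / points), so a Hahn decomposition is
  obtained by grouping atoms by sign: P = union of atoms with mu > 0, N = union of the remaining atoms.
  Atoms in P (indices): 2, 3, 5, 6;  atoms in N (indices): 1, 4
  Positive values: 4.07, 7.93, 6.81, 0.98
  Negative values: -5.66, -3.68
Step 2: mu+(X) = mu(P) = sum of positive atom values = 19.79
Step 3: mu-(X) = -mu(N) = sum of |negative atom values| = 9.34
Step 4: |mu|(X) = mu+(X) + mu-(X) = 19.79 + 9.34 = 29.13


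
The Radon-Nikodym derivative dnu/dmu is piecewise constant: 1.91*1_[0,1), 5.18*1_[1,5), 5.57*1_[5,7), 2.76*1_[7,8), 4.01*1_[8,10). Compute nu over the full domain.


Integrate each piece of the Radon-Nikodym derivative:
Step 1: integral_0^1 1.91 dx = 1.91*(1-0) = 1.91*1 = 1.91
Step 2: integral_1^5 5.18 dx = 5.18*(5-1) = 5.18*4 = 20.72
Step 3: integral_5^7 5.57 dx = 5.57*(7-5) = 5.57*2 = 11.14
Step 4: integral_7^8 2.76 dx = 2.76*(8-7) = 2.76*1 = 2.76
Step 5: integral_8^10 4.01 dx = 4.01*(10-8) = 4.01*2 = 8.02
Total: 1.91 + 20.72 + 11.14 + 2.76 + 8.02 = 44.55


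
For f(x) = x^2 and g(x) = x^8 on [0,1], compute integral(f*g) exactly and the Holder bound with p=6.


Step 1: Exact integral of f*g = integral(x^10, 0, 1) = 1/11
     = 0.090909
Step 2: Holder bound with p=6, q=1.2:
  ||f||_p = (integral x^12 dx)^(1/6) = (1/13)^(1/6) = 0.652143
  ||g||_q = (integral x^9.6 dx)^(1/1.2) = (1/10.6)^(1/1.2) = 0.139823
Step 3: Holder bound = ||f||_p * ||g||_q = 0.652143 * 0.139823 = 0.091185
Verification: 0.090909 <= 0.091185 (Holder holds)


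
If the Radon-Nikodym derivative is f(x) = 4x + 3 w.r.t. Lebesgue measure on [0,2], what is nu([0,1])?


nu(A) = integral_A (dnu/dmu) dmu = integral_0^1 (4x + 3) dx
Step 1: Antiderivative F(x) = (4/2)x^2 + 3x
Step 2: F(1) = (4/2)*1^2 + 3*1 = 2 + 3 = 5
Step 3: F(0) = (4/2)*0^2 + 3*0 = 0.0 + 0 = 0.0
Step 4: nu([0,1]) = F(1) - F(0) = 5 - 0.0 = 5


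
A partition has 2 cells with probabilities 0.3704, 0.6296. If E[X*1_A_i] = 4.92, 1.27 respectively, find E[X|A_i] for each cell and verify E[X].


For each cell A_i: E[X|A_i] = E[X*1_A_i] / P(A_i)
Step 1: E[X|A_1] = 4.92 / 0.3704 = 13.282937
Step 2: E[X|A_2] = 1.27 / 0.6296 = 2.017154
Verification: E[X] = sum E[X*1_A_i] = 4.92 + 1.27 = 6.19


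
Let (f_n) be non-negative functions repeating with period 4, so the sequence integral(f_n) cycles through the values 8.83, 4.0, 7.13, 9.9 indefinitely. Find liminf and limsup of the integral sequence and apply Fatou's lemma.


The sequence (integral(f_n)) is periodic with period 4, repeating the values 8.83, 4.0, 7.13, 9.9 indefinitely.
Step 1: For a periodic sequence, every tail (a_m, a_(m+1), ...) contains all 4 period values infinitely often.
Step 2: Hence inf of every tail = min of the period values = min(8.83, 4.0, 7.13, 9.9) = 4.
        liminf_n integral(f_n) = sup over m of (inf of tail from m) = 4.
Step 3: Similarly sup of every tail = max of the period values = 9.9.
        limsup_n integral(f_n) = 9.9.
Step 4: Fatou's lemma: integral(liminf_n f_n) <= liminf_n integral(f_n) = 4.
        So the integral of the pointwise liminf is at most 4.


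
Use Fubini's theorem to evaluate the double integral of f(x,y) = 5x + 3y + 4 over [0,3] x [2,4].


By Fubini, integrate in x first, then y.
Step 1: Fix y, integrate over x in [0,3]:
  integral(5x + 3y + 4, x=0..3)
  = 5*(3^2 - 0^2)/2 + (3y + 4)*(3 - 0)
  = 22.5 + (3y + 4)*3
  = 22.5 + 9y + 12
  = 34.5 + 9y
Step 2: Integrate over y in [2,4]:
  integral(34.5 + 9y, y=2..4)
  = 34.5*2 + 9*(4^2 - 2^2)/2
  = 69 + 54
  = 123


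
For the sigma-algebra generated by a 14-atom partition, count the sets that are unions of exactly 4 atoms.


Each element of F is a union of some subset of the 14 atoms.
Elements that are unions of exactly 4 atoms correspond to 4-element subsets of the 14 atoms.
Count = C(14, 4) = 14! / (4! * 10!) = 1001.


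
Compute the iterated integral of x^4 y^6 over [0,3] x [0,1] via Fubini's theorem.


By Fubini's theorem, the double integral factors as a product of single integrals:
Step 1: integral_0^3 x^4 dx = [x^5/5] from 0 to 3
     = 3^5/5 = 48.6
Step 2: integral_0^1 y^6 dy = [y^7/7] from 0 to 1
     = 1^7/7 = 0.142857
Step 3: Double integral = 48.6 * 0.142857 = 6.942857


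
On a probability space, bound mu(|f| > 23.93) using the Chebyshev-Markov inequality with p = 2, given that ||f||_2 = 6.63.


Chebyshev/Markov inequality: mu(|f| > eps) <= (||f||_p / eps)^p
Step 1: ||f||_2 / eps = 6.63 / 23.93 = 0.277058
Step 2: Raise to power p = 2:
  (0.277058)^2 = 0.076761
Step 3: Therefore mu(|f| > 23.93) <= 0.076761


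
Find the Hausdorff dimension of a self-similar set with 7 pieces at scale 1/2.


For a self-similar set with N copies scaled by 1/r:
dim_H = log(N)/log(r) = log(7)/log(2)
= 1.94591/0.693147
= 2.807355


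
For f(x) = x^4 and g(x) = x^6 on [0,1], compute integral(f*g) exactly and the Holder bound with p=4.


Step 1: Exact integral of f*g = integral(x^10, 0, 1) = 1/11
     = 0.090909
Step 2: Holder bound with p=4, q=1.333333:
  ||f||_p = (integral x^16 dx)^(1/4) = (1/17)^(1/4) = 0.492479
  ||g||_q = (integral x^8 dx)^(1/1.333333) = (1/9)^(1/1.333333) = 0.19245
Step 3: Holder bound = ||f||_p * ||g||_q = 0.492479 * 0.19245 = 0.094778
Verification: 0.090909 <= 0.094778 (Holder holds)


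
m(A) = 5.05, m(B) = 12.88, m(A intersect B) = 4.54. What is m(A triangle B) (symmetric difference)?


m(A Delta B) = m(A) + m(B) - 2*m(A n B)
= 5.05 + 12.88 - 2*4.54
= 5.05 + 12.88 - 9.08
= 8.85


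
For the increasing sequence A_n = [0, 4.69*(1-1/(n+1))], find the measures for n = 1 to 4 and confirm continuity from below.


By continuity of measure from below: if A_n increases to A, then m(A_n) -> m(A).
Here A = [0, 4.69], so m(A) = 4.69
Step 1: a_1 = 4.69*(1 - 1/2) = 2.345, m(A_1) = 2.345
Step 2: a_2 = 4.69*(1 - 1/3) = 3.1267, m(A_2) = 3.1267
Step 3: a_3 = 4.69*(1 - 1/4) = 3.5175, m(A_3) = 3.5175
Step 4: a_4 = 4.69*(1 - 1/5) = 3.752, m(A_4) = 3.752
Limit: m(A_n) -> m([0,4.69]) = 4.69


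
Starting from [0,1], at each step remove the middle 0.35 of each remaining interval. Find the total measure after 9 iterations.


Step 1: At each step, fraction remaining = 1 - 0.35 = 0.65
Step 2: After 9 steps, measure = (0.65)^9
Result = 0.020712


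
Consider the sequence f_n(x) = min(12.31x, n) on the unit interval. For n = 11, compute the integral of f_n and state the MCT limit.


f(x) = 12.31x on [0,1]; f_n(x) = min(12.31x, n). At n = 11:
Step 1: f(x) reaches 11 at x = 11/12.31 = 0.893582
Step 2: integral(f_11) = integral(12.31x, 0, 0.893582) + integral(11, 0.893582, 1)
       = 12.31*0.893582^2/2 + 11*(1 - 0.893582)
       = 4.914703 + 1.170593
       = 6.085297
Step 3: As n -> infinity, f_n increases to f, so by MCT integral(f_n) -> integral(f) = 12.31/2 = 6.155.
Convergence: integral(f_11) = 6.085297 -> 6.155 as n -> infinity


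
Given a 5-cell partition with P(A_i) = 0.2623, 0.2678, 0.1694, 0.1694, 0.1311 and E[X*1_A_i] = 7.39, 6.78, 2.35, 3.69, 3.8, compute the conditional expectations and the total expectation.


For each cell A_i: E[X|A_i] = E[X*1_A_i] / P(A_i)
Step 1: E[X|A_1] = 7.39 / 0.2623 = 28.173847
Step 2: E[X|A_2] = 6.78 / 0.2678 = 25.317401
Step 3: E[X|A_3] = 2.35 / 0.1694 = 13.872491
Step 4: E[X|A_4] = 3.69 / 0.1694 = 21.782763
Step 5: E[X|A_5] = 3.8 / 0.1311 = 28.985507
Verification: E[X] = sum E[X*1_A_i] = 7.39 + 6.78 + 2.35 + 3.69 + 3.8 = 24.01


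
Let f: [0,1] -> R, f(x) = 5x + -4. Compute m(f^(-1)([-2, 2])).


f^(-1)([-2, 2]) = {x : -2 <= 5x + -4 <= 2}
Solving: (-2 - -4)/5 <= x <= (2 - -4)/5
= [0.4, 1.2]
Intersecting with [0,1]: [0.4, 1]
Measure = 1 - 0.4 = 0.6


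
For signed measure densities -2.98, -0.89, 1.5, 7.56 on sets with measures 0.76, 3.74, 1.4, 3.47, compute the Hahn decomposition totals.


Step 1: Compute signed measure on each set:
  Set 1: -2.98 * 0.76 = -2.2648
  Set 2: -0.89 * 3.74 = -3.3286
  Set 3: 1.5 * 1.4 = 2.1
  Set 4: 7.56 * 3.47 = 26.2332
Step 2: Total signed measure = (-2.2648) + (-3.3286) + (2.1) + (26.2332)
     = 22.7398
Step 3: Positive part mu+(X) = sum of positive contributions = 28.3332
Step 4: Negative part mu-(X) = |sum of negative contributions| = 5.5934


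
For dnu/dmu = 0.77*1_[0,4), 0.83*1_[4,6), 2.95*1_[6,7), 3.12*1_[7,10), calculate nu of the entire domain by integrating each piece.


Integrate each piece of the Radon-Nikodym derivative:
Step 1: integral_0^4 0.77 dx = 0.77*(4-0) = 0.77*4 = 3.08
Step 2: integral_4^6 0.83 dx = 0.83*(6-4) = 0.83*2 = 1.66
Step 3: integral_6^7 2.95 dx = 2.95*(7-6) = 2.95*1 = 2.95
Step 4: integral_7^10 3.12 dx = 3.12*(10-7) = 3.12*3 = 9.36
Total: 3.08 + 1.66 + 2.95 + 9.36 = 17.05


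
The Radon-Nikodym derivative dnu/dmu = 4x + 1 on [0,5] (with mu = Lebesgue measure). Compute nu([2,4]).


nu(A) = integral_A (dnu/dmu) dmu = integral_2^4 (4x + 1) dx
Step 1: Antiderivative F(x) = (4/2)x^2 + 1x
Step 2: F(4) = (4/2)*4^2 + 1*4 = 32 + 4 = 36
Step 3: F(2) = (4/2)*2^2 + 1*2 = 8 + 2 = 10
Step 4: nu([2,4]) = F(4) - F(2) = 36 - 10 = 26


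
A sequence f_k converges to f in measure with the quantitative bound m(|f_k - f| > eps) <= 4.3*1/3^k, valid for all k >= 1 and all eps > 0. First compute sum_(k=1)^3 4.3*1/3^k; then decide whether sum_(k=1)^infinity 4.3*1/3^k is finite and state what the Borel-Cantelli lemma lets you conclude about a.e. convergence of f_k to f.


Step 1: List the terms 4.3*1/3^k for k = 1 to 3:
  k=1: 1.433333
  k=2: 0.477778
  k=3: 0.159259
Step 2: Partial sum = 1.433333 + 0.477778 + 0.159259
     = 2.07037
Step 3: The full series sum_(k>=1) 4.3*1/3^k converges (geometric series with ratio 1/3 < 1; a constant multiple of a convergent series converges).
Step 4: Fix eps > 0. Since sum_k m(|f_k - f| > eps) < infinity, the Borel-Cantelli lemma gives
        m(limsup_k {|f_k - f| > eps}) = 0, i.e. for a.e. x, |f_k(x) - f(x)| <= eps for all large k.
        Applying this with eps = 1/j for j = 1, 2, ... and intersecting the countably many full-measure sets,
        for a.e. x we get limsup_k |f_k(x) - f(x)| <= 1/j for every j, hence f_k -> f almost everywhere.
Conclusion: series converges; Borel-Cantelli yields f_k -> f a.e.


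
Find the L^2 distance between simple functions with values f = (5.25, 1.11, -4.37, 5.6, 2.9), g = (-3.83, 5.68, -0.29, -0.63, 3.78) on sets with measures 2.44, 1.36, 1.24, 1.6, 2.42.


Step 1: Compute differences f_i - g_i:
  5.25 - -3.83 = 9.08
  1.11 - 5.68 = -4.57
  -4.37 - -0.29 = -4.08
  5.6 - -0.63 = 6.23
  2.9 - 3.78 = -0.88
Step 2: Compute |diff|^2 * measure for each set:
  |9.08|^2 * 2.44 = 82.4464 * 2.44 = 201.169216
  |-4.57|^2 * 1.36 = 20.8849 * 1.36 = 28.403464
  |-4.08|^2 * 1.24 = 16.6464 * 1.24 = 20.641536
  |6.23|^2 * 1.6 = 38.8129 * 1.6 = 62.10064
  |-0.88|^2 * 2.42 = 0.7744 * 2.42 = 1.874048
Step 3: Sum = 314.188904
Step 4: ||f-g||_2 = (314.188904)^(1/2) = 17.725375


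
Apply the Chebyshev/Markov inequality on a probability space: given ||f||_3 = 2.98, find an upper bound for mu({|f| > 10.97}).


Chebyshev/Markov inequality: mu(|f| > eps) <= (||f||_p / eps)^p
Step 1: ||f||_3 / eps = 2.98 / 10.97 = 0.27165
Step 2: Raise to power p = 3:
  (0.27165)^3 = 0.020046
Step 3: Therefore mu(|f| > 10.97) <= 0.020046


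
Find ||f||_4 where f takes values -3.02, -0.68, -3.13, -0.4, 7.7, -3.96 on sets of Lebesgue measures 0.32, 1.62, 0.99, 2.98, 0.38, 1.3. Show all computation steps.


Step 1: Compute |f_i|^4 for each value:
  |-3.02|^4 = 83.181696
  |-0.68|^4 = 0.213814
  |-3.13|^4 = 95.97925
  |-0.4|^4 = 0.0256
  |7.7|^4 = 3515.3041
  |-3.96|^4 = 245.912579
Step 2: Multiply by measures and sum:
  83.181696 * 0.32 = 26.618143
  0.213814 * 1.62 = 0.346378
  95.97925 * 0.99 = 95.019457
  0.0256 * 2.98 = 0.076288
  3515.3041 * 0.38 = 1335.815558
  245.912579 * 1.3 = 319.686352
Sum = 26.618143 + 0.346378 + 95.019457 + 0.076288 + 1335.815558 + 319.686352 = 1777.562176
Step 3: Take the p-th root:
||f||_4 = (1777.562176)^(1/4) = 6.493161


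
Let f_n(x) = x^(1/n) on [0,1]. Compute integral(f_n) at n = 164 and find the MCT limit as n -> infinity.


At n = 164: f_164(x) = x^(1/164).
Step 1: integral(x^(1/164), 0, 1) = [x^(1/164+1) / (1/164+1)] from 0 to 1
     = 1 / (1/164 + 1) = 1 / ((164+1)/164) = 164/(164+1)
     = 164/165 = 0.993939
Step 2: As n -> infinity, f_n(x) = x^(1/n) -> 1 for x in (0,1], and f_n is increasing in n.
By MCT, lim_n integral(f_n) = integral(lim_n f_n) = integral(1, 0, 1) = 1.
Step 3: Verify convergence: 164/165 = 0.993939 -> 1


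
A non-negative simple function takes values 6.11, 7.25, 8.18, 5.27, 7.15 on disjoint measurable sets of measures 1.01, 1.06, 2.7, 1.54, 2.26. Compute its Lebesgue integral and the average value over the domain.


Step 1: Integral = sum(value_i * measure_i)
= 6.11*1.01 + 7.25*1.06 + 8.18*2.7 + 5.27*1.54 + 7.15*2.26
= 6.1711 + 7.685 + 22.086 + 8.1158 + 16.159
= 60.2169
Step 2: Total measure of domain = 1.01 + 1.06 + 2.7 + 1.54 + 2.26 = 8.57
Step 3: Average value = 60.2169 / 8.57 = 7.026476


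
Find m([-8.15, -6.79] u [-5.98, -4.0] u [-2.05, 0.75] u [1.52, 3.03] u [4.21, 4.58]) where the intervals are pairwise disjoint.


For pairwise disjoint intervals, m(union) = sum of lengths.
= (-6.79 - -8.15) + (-4.0 - -5.98) + (0.75 - -2.05) + (3.03 - 1.52) + (4.58 - 4.21)
= 1.36 + 1.98 + 2.8 + 1.51 + 0.37
= 8.02


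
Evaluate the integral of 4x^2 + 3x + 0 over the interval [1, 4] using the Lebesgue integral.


The Lebesgue integral of a Riemann-integrable function agrees with the Riemann integral.
Antiderivative F(x) = (4/3)x^3 + (3/2)x^2 + 0x
F(4) = (4/3)*4^3 + (3/2)*4^2 + 0*4
     = (4/3)*64 + (3/2)*16 + 0*4
     = 85.333333 + 24 + 0
     = 109.333333
F(1) = 2.833333
Integral = F(4) - F(1) = 109.333333 - 2.833333 = 106.5


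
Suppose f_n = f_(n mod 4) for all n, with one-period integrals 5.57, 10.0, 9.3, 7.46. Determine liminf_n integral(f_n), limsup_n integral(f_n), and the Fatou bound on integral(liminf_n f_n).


The sequence (integral(f_n)) is periodic with period 4, repeating the values 5.57, 10.0, 9.3, 7.46 indefinitely.
Step 1: For a periodic sequence, every tail (a_m, a_(m+1), ...) contains all 4 period values infinitely often.
Step 2: Hence inf of every tail = min of the period values = min(5.57, 10.0, 9.3, 7.46) = 5.57.
        liminf_n integral(f_n) = sup over m of (inf of tail from m) = 5.57.
Step 3: Similarly sup of every tail = max of the period values = 10.
        limsup_n integral(f_n) = 10.
Step 4: Fatou's lemma: integral(liminf_n f_n) <= liminf_n integral(f_n) = 5.57.
        So the integral of the pointwise liminf is at most 5.57.


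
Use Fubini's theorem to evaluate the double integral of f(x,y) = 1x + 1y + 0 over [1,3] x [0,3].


By Fubini, integrate in x first, then y.
Step 1: Fix y, integrate over x in [1,3]:
  integral(1x + 1y + 0, x=1..3)
  = 1*(3^2 - 1^2)/2 + (1y + 0)*(3 - 1)
  = 4 + (1y + 0)*2
  = 4 + 2y + 0
  = 4 + 2y
Step 2: Integrate over y in [0,3]:
  integral(4 + 2y, y=0..3)
  = 4*3 + 2*(3^2 - 0^2)/2
  = 12 + 9
  = 21


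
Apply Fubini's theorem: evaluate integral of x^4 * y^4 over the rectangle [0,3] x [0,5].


By Fubini's theorem, the double integral factors as a product of single integrals:
Step 1: integral_0^3 x^4 dx = [x^5/5] from 0 to 3
     = 3^5/5 = 48.6
Step 2: integral_0^5 y^4 dy = [y^5/5] from 0 to 5
     = 5^5/5 = 625
Step 3: Double integral = 48.6 * 625 = 30375


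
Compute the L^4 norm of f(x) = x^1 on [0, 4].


Step 1: ||f||_4 = (integral_0^4 |x^1|^4 dx)^(1/4)
     = (integral_0^4 x^4 dx)^(1/4)
Step 2: integral_0^4 x^4 dx = [x^5/(5)] from 0 to 4 = 4^5/5
     = 1024/5 = 204.8
Step 3: ||f||_4 = (204.8)^(1/4) = 3.782966


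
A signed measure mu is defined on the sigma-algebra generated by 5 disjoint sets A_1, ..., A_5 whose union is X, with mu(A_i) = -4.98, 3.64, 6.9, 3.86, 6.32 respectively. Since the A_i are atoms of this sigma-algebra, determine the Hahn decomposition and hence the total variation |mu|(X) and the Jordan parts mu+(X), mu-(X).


Step 1: Every measurable set is a union of atoms (the cells / points), so a Hahn decomposition is
  obtained by grouping atoms by sign: P = union of atoms with mu > 0, N = union of the remaining atoms.
  Atoms in P (indices): 2, 3, 4, 5;  atoms in N (indices): 1
  Positive values: 3.64, 6.9, 3.86, 6.32
  Negative values: -4.98
Step 2: mu+(X) = mu(P) = sum of positive atom values = 20.72
Step 3: mu-(X) = -mu(N) = sum of |negative atom values| = 4.98
Step 4: |mu|(X) = mu+(X) + mu-(X) = 20.72 + 4.98 = 25.7


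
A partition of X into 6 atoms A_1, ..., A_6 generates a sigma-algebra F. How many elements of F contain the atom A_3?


Each element of F is a union of some subset S of the 6 atoms.
The element contains A_3 iff A_3 is in S.
So we count subsets S of {A_1,...,A_6} with A_3 in S: choose freely among the other 5 atoms.
Count = 2^(6-1) = 2^5 = 32.


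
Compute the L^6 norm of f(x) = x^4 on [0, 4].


Step 1: ||f||_6 = (integral_0^4 |x^4|^6 dx)^(1/6)
     = (integral_0^4 x^24 dx)^(1/6)
Step 2: integral_0^4 x^24 dx = [x^25/(25)] from 0 to 4 = 4^25/25
     = 1125899906842624/25 = 4.503600e+13
Step 3: ||f||_6 = (4.503600e+13)^(1/6) = 188.622413


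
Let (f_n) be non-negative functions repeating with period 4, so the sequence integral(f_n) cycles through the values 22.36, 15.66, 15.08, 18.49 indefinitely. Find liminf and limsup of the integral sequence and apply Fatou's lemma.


The sequence (integral(f_n)) is periodic with period 4, repeating the values 22.36, 15.66, 15.08, 18.49 indefinitely.
Step 1: For a periodic sequence, every tail (a_m, a_(m+1), ...) contains all 4 period values infinitely often.
Step 2: Hence inf of every tail = min of the period values = min(22.36, 15.66, 15.08, 18.49) = 15.08.
        liminf_n integral(f_n) = sup over m of (inf of tail from m) = 15.08.
Step 3: Similarly sup of every tail = max of the period values = 22.36.
        limsup_n integral(f_n) = 22.36.
Step 4: Fatou's lemma: integral(liminf_n f_n) <= liminf_n integral(f_n) = 15.08.
        So the integral of the pointwise liminf is at most 15.08.


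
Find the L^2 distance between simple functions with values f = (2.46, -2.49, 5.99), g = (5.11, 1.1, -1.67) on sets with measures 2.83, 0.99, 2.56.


Step 1: Compute differences f_i - g_i:
  2.46 - 5.11 = -2.65
  -2.49 - 1.1 = -3.59
  5.99 - -1.67 = 7.66
Step 2: Compute |diff|^2 * measure for each set:
  |-2.65|^2 * 2.83 = 7.0225 * 2.83 = 19.873675
  |-3.59|^2 * 0.99 = 12.8881 * 0.99 = 12.759219
  |7.66|^2 * 2.56 = 58.6756 * 2.56 = 150.209536
Step 3: Sum = 182.84243
Step 4: ||f-g||_2 = (182.84243)^(1/2) = 13.521924


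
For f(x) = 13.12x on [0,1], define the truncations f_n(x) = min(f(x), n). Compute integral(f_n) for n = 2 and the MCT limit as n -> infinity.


f(x) = 13.12x on [0,1]; f_n(x) = min(13.12x, n). At n = 2:
Step 1: f(x) reaches 2 at x = 2/13.12 = 0.152439
Step 2: integral(f_2) = integral(13.12x, 0, 0.152439) + integral(2, 0.152439, 1)
       = 13.12*0.152439^2/2 + 2*(1 - 0.152439)
       = 0.152439 + 1.695122
       = 1.847561
Step 3: As n -> infinity, f_n increases to f, so by MCT integral(f_n) -> integral(f) = 13.12/2 = 6.56.
Convergence: integral(f_2) = 1.847561 -> 6.56 as n -> infinity


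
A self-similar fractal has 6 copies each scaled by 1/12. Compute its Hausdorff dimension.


For a self-similar set with N copies scaled by 1/r:
dim_H = log(N)/log(r) = log(6)/log(12)
= 1.791759/2.484907
= 0.721057


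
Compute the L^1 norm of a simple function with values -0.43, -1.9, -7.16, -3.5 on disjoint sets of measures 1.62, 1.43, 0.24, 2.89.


Step 1: Compute |f_i|^1 for each value:
  |-0.43|^1 = 0.43
  |-1.9|^1 = 1.9
  |-7.16|^1 = 7.16
  |-3.5|^1 = 3.5
Step 2: Multiply by measures and sum:
  0.43 * 1.62 = 0.6966
  1.9 * 1.43 = 2.717
  7.16 * 0.24 = 1.7184
  3.5 * 2.89 = 10.115
Sum = 0.6966 + 2.717 + 1.7184 + 10.115 = 15.247
Step 3: Take the p-th root:
||f||_1 = (15.247)^(1/1) = 15.247


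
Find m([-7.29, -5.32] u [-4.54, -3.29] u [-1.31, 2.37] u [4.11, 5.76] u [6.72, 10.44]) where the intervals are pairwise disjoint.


For pairwise disjoint intervals, m(union) = sum of lengths.
= (-5.32 - -7.29) + (-3.29 - -4.54) + (2.37 - -1.31) + (5.76 - 4.11) + (10.44 - 6.72)
= 1.97 + 1.25 + 3.68 + 1.65 + 3.72
= 12.27


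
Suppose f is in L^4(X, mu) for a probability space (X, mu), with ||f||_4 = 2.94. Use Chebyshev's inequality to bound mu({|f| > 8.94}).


Chebyshev/Markov inequality: mu(|f| > eps) <= (||f||_p / eps)^p
Step 1: ||f||_4 / eps = 2.94 / 8.94 = 0.328859
Step 2: Raise to power p = 4:
  (0.328859)^4 = 0.011696
Step 3: Therefore mu(|f| > 8.94) <= 0.011696


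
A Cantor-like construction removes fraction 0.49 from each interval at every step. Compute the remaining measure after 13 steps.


Step 1: At each step, fraction remaining = 1 - 0.49 = 0.51
Step 2: After 13 steps, measure = (0.51)^13
Result = 1.579110e-04


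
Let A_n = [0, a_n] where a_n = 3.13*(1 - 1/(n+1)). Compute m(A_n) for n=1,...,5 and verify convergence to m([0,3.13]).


By continuity of measure from below: if A_n increases to A, then m(A_n) -> m(A).
Here A = [0, 3.13], so m(A) = 3.13
Step 1: a_1 = 3.13*(1 - 1/2) = 1.565, m(A_1) = 1.565
Step 2: a_2 = 3.13*(1 - 1/3) = 2.0867, m(A_2) = 2.0867
Step 3: a_3 = 3.13*(1 - 1/4) = 2.3475, m(A_3) = 2.3475
Step 4: a_4 = 3.13*(1 - 1/5) = 2.504, m(A_4) = 2.504
Step 5: a_5 = 3.13*(1 - 1/6) = 2.6083, m(A_5) = 2.6083
Limit: m(A_n) -> m([0,3.13]) = 3.13


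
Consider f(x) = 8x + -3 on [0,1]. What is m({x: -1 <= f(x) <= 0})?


f^(-1)([-1, 0]) = {x : -1 <= 8x + -3 <= 0}
Solving: (-1 - -3)/8 <= x <= (0 - -3)/8
= [0.25, 0.375]
Intersecting with [0,1]: [0.25, 0.375]
Measure = 0.375 - 0.25 = 0.125
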